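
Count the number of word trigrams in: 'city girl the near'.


Word trigrams from [4] words:
  Trigram 1: (city girl the)
  Trigram 2: (girl the near)
Total word trigrams: 4 - 2 = 2

2


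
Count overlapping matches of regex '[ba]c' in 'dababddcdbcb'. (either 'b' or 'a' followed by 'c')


Pattern: [ba]c means either 'b' or 'a' followed by 'c'.
Scanning 'dababddcdbcb' position-by-position:
  Pos 0: window 'da' -> no
  Pos 1: window 'ab' -> no
  Pos 2: window 'ba' -> no
  Pos 3: window 'ab' -> no
  Pos 4: window 'bd' -> no
  Pos 5: window 'dd' -> no
  Pos 6: window 'dc' -> no
  Pos 7: window 'cd' -> no
  Pos 8: window 'db' -> no
  Pos 9: window 'bc' -> MATCH
  Pos 10: window 'cb' -> no
  Pos 11: window 'b' -> no
Total matches: 1

1


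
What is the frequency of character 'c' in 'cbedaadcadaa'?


Scanning 'cbedaadcadaa' for 'c':
  Position 0: 'c' -> MATCH (count: 1)
  Position 7: 'c' -> MATCH (count: 2)
Total occurrences of 'c': 2

2


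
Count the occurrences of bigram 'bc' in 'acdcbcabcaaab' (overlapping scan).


Scanning 'acdcbcabcaaab' for bigram 'bc':
  Position 0: 'ac' -> no
  Position 1: 'cd' -> no
  Position 2: 'dc' -> no
  Position 3: 'cb' -> no
  Position 4: 'bc' -> MATCH
  Position 5: 'ca' -> no
  Position 6: 'ab' -> no
  Position 7: 'bc' -> MATCH
  Position 8: 'ca' -> no
  Position 9: 'aa' -> no
  Position 10: 'aa' -> no
  Position 11: 'ab' -> no
Total matches: 2

2


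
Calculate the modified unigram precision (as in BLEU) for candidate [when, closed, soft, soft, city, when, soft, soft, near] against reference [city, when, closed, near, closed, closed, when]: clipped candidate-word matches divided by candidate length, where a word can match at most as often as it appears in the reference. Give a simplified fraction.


Reference word counts: {'city': 1, 'closed': 3, 'near': 1, 'when': 2}
Checking each candidate word (with clipping):
  'when' -> in reference (ref count 2, used 1/2) -> match (matches: 1)
  'closed' -> in reference (ref count 3, used 1/3) -> match (matches: 2)
  'soft' -> not in reference -> no match (matches: 2)
  'soft' -> not in reference -> no match (matches: 2)
  'city' -> in reference (ref count 1, used 1/1) -> match (matches: 3)
  'when' -> in reference (ref count 2, used 2/2) -> match (matches: 4)
  'soft' -> not in reference -> no match (matches: 4)
  'soft' -> not in reference -> no match (matches: 4)
  'near' -> in reference (ref count 1, used 1/1) -> match (matches: 5)
Clipped matches: 5, Candidate length: 9
Precision = 5/9

5/9


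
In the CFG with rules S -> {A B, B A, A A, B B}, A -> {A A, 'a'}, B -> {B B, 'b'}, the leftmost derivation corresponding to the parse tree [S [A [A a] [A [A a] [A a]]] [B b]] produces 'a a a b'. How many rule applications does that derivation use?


Every bracketed nonterminal node [X ...] in the tree is produced by exactly one rule application.
Reading the tree off as a leftmost derivation:
  Step 1: S  =>  A B   (applied S -> A B)
  Step 2: A B  =>  A A B   (applied A -> A A)
  Step 3: A A B  =>  a A B   (applied A -> a)
  Step 4: a A B  =>  a A A B   (applied A -> A A)
  Step 5: a A A B  =>  a a A B   (applied A -> a)
  Step 6: a a A B  =>  a a a B   (applied A -> a)
  Step 7: a a a B  =>  a a a b   (applied B -> b)
Final yield: a a a b
Total rewrite steps: 7

7


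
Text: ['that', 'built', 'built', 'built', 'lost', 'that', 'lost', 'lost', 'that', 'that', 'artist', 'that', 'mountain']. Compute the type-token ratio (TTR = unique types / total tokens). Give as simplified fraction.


Tokens: 13
Unique types: ('artist', 'built', 'lost', 'mountain', 'that') = 5
TTR = 5/13
Already in lowest terms.

5/13


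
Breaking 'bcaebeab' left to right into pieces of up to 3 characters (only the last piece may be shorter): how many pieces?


'bcaebeab' has 8 characters.
Chunking with max size 3:
  Chunk 1: 'bca' (positions 0-2)
  Chunk 2: 'ebe' (positions 3-5)
  Chunk 3: 'ab' (positions 6-7)
Total chunks: ceil(8 / 3) = 3

3


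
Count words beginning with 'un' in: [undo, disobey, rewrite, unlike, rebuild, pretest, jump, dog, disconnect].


Checking each word for prefix 'un':
  'undo' -> YES, starts with 'un' (count: 1)
  'disobey' -> no (count: 1)
  'rewrite' -> no (count: 1)
  'unlike' -> YES, starts with 'un' (count: 2)
  'rebuild' -> no (count: 2)
  'pretest' -> no (count: 2)
  'jump' -> no (count: 2)
  'dog' -> no (count: 2)
  'disconnect' -> no (count: 2)
Total with prefix 'un': 2

2


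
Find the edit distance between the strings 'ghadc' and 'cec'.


Building DP table for s1='ghadc' (len 5) and s2='cec' (len 3):
       c  e  c
    0  1  2  3
  g 1  1  2  3
  h 2  2  2  3
  a 3  3  3  3
  d 4  4  4  4
  c 5  4  5  4
Edit distance = dp[5][3] = 4

4


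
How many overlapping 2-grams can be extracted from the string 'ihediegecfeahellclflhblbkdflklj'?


String 'ihediegecfeahellclflhblbkdflklj' has length L = 31.
Number of overlapping n-grams = L - n + 1
Substituting: 31 - 2 + 1 = 30

30


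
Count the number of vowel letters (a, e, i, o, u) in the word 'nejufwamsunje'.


Scanning each character of 'nejufwamsunje':
  Position 1: 'n' -> consonant (running count: 0)
  Position 2: 'e' -> vowel (running count: 1)
  Position 3: 'j' -> consonant (running count: 1)
  Position 4: 'u' -> vowel (running count: 2)
  Position 5: 'f' -> consonant (running count: 2)
  Position 6: 'w' -> consonant (running count: 2)
  Position 7: 'a' -> vowel (running count: 3)
  Position 8: 'm' -> consonant (running count: 3)
  Position 9: 's' -> consonant (running count: 3)
  Position 10: 'u' -> vowel (running count: 4)
  Position 11: 'n' -> consonant (running count: 4)
  Position 12: 'j' -> consonant (running count: 4)
  Position 13: 'e' -> vowel (running count: 5)
Total vowels: 5

5


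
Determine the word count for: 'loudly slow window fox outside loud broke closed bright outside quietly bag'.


Counting words by splitting on spaces:
  Word 1: 'loudly'
  Word 2: 'slow'
  Word 3: 'window'
  Word 4: 'fox'
  Word 5: 'outside'
  Word 6: 'loud'
  Word 7: 'broke'
  Word 8: 'closed'
  Word 9: 'bright'
  Word 10: 'outside'
  Word 11: 'quietly'
  Word 12: 'bag'
Total words: 12

12


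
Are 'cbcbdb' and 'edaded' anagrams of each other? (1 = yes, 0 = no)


Sort characters of 'cbcbdb': 'bbbccd'
Sort characters of 'edaded': 'adddee'
Sorted forms differ -> they are NOT anagrams
Result: 0

0


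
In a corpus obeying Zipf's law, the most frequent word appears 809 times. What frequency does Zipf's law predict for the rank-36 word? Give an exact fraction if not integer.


Zipf's law: freq(rank) = f1 / rank
f1 = 809, rank = 36
freq = 809 / 36
GCD(809, 36) = 1
Simplified: 809/36

809/36


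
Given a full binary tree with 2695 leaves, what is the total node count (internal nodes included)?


Leaf nodes (terminals): 2695
Internal nodes = n - 1 = 2695 - 1 = 2694
Total = leaves + internal = 2695 + 2694 = 5389

5389


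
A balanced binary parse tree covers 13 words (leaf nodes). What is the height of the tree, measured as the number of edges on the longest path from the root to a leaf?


In a balanced binary tree with n leaves the deepest leaf is ceil(log2(n)) edges below the root.
log2(13) = 3.7004
ceil(3.7004) = 4
height (edges) = 4

4


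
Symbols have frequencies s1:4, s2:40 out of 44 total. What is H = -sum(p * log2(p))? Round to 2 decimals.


Computing entropy H = -sum(p_i * log2(p_i)):
  s1: p = 4/44 = 0.0909, -p*log2(p) = 0.3145
  s2: p = 40/44 = 0.9091, -p*log2(p) = 0.1250
H = sum of terms = 0.4395
Rounded to 2 decimals: 0.44

0.44


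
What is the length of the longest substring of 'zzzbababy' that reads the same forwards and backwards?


Scanning 'zzzbababy' for palindromic substrings.
Substring at positions 3-7: 'babab'.
Check: reverse('babab') = 'babab' -> palindrome confirmed.
Neighbouring characters ('z' / 'y') break symmetry, so it cannot extend further.
No longer palindromic substring exists; longest length = 5

5


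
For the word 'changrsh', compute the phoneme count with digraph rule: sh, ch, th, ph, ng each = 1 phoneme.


Parsing 'changrsh' greedily, digraphs first:
  'ch' -> digraph (1 consonant phoneme) (phonemes so far: 1)
  'a' -> vowel phoneme (phonemes so far: 2)
  'ng' -> digraph (1 consonant phoneme) (phonemes so far: 3)
  'r' -> consonant phoneme (phonemes so far: 4)
  'sh' -> digraph (1 consonant phoneme) (phonemes so far: 5)
Total phonemes: 5

5


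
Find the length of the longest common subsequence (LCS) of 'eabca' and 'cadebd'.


DP table for LCS of 'eabca' and 'cadebd':
       c  a  d  e  b  d
    0  0  0  0  0  0  0
  e 0  0  0  0  1  1  1
  a 0  0  1  1  1  1  1
  b 0  0  1  1  1  2  2
  c 0  1  1  1  1  2  2
  a 0  1  2  2  2  2  2
LCS: 'eb'
LCS length = 2

2


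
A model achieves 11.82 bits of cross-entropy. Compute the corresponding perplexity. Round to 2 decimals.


Perplexity formula: PP = 2^H
H = 11.82
PP = 2^11.82
Decompose: 2^11.82 = 2^11 * 2^0.82
2^11 = 2048, 2^0.82 ~ 1.7654060
PP ~ 2048 * 1.7654060 = 3615.5514880
Rounded to 2 decimals: 3615.55

3615.55


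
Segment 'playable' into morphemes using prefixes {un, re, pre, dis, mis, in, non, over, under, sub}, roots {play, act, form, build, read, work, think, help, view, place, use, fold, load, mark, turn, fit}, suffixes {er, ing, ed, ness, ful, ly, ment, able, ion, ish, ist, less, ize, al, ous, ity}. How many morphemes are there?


Segmenting 'playable' against the inventory:
  'play' -> root (morpheme 1)
  'able' -> suffix (morpheme 2)
Total morphemes: 2

2


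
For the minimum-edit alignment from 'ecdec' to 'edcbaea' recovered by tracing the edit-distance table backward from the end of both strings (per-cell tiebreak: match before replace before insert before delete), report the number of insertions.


Edit distance = 4. Backtracking from cell (5, 7) with preference match > replace > insert > delete,
then listing the resulting alignment 'ecdec' -> 'edcbaea' left to right:
  Step 1: keep 'e'
  Step 2: insert 'd' [insertion #1]
  Step 3: keep 'c'
  Step 4: insert 'b' [insertion #2]
  Step 5: replace d->a
  Step 6: keep 'e'
  Step 7: replace c->a
Total insertions: 2

2


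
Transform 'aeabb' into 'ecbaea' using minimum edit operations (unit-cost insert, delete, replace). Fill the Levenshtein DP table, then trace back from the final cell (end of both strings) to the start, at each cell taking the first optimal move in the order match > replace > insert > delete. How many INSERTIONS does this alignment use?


Edit distance = 5. Backtracking from cell (5, 6) with preference match > replace > insert > delete,
then listing the resulting alignment 'aeabb' -> 'ecbaea' left to right:
  Step 1: insert 'e' [insertion #1]
  Step 2: replace a->c
  Step 3: replace e->b
  Step 4: keep 'a'
  Step 5: replace b->e
  Step 6: replace b->a
Total insertions: 1

1


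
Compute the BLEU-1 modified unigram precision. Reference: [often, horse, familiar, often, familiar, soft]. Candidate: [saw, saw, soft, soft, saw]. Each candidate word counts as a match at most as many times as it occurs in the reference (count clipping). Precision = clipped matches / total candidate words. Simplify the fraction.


Reference word counts: {'familiar': 2, 'horse': 1, 'often': 2, 'soft': 1}
Checking each candidate word (with clipping):
  'saw' -> not in reference -> no match (matches: 0)
  'saw' -> not in reference -> no match (matches: 0)
  'soft' -> in reference (ref count 1, used 1/1) -> match (matches: 1)
  'soft' -> ref count 1 already used up (1/1) -> clipped, no match (matches: 1)
  'saw' -> not in reference -> no match (matches: 1)
Clipped matches: 1, Candidate length: 5
Precision = 1/5

1/5


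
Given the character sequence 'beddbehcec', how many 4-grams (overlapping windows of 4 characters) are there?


String 'beddbehcec' has length L = 10.
Number of overlapping n-grams = L - n + 1
Substituting: 10 - 4 + 1 = 7

7


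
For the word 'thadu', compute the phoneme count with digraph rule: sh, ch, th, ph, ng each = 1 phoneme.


Parsing 'thadu' greedily, digraphs first:
  'th' -> digraph (1 consonant phoneme) (phonemes so far: 1)
  'a' -> vowel phoneme (phonemes so far: 2)
  'd' -> consonant phoneme (phonemes so far: 3)
  'u' -> vowel phoneme (phonemes so far: 4)
Total phonemes: 4

4


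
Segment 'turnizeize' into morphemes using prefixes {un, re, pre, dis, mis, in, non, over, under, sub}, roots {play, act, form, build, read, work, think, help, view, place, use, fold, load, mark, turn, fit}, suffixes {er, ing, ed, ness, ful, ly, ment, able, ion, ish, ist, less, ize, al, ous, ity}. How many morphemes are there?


Segmenting 'turnizeize' against the inventory:
  'turn' -> root (morpheme 1)
  'ize' -> suffix (morpheme 2)
  'ize' -> suffix (morpheme 3)
Total morphemes: 3

3


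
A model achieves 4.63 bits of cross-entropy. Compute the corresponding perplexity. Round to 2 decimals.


Perplexity formula: PP = 2^H
H = 4.63
PP = 2^4.63
Decompose: 2^4.63 = 2^4 * 2^0.63
2^4 = 16, 2^0.63 ~ 1.5475650
PP ~ 16 * 1.5475650 = 24.7610400
Rounded to 2 decimals: 24.76

24.76


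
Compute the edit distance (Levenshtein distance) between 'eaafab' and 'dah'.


Building DP table for s1='eaafab' (len 6) and s2='dah' (len 3):
       d  a  h
    0  1  2  3
  e 1  1  2  3
  a 2  2  1  2
  a 3  3  2  2
  f 4  4  3  3
  a 5  5  4  4
  b 6  6  5  5
Edit distance = dp[6][3] = 5

5


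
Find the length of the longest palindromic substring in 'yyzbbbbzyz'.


Scanning 'yyzbbbbzyz' for palindromic substrings.
Substring at positions 1-8: 'yzbbbbzy'.
Check: reverse('yzbbbbzy') = 'yzbbbbzy' -> palindrome confirmed.
Neighbouring characters ('y' / 'z') break symmetry, so it cannot extend further.
No longer palindromic substring exists; longest length = 8

8


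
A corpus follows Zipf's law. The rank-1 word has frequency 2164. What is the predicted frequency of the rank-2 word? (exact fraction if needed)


Zipf's law: freq(rank) = f1 / rank
f1 = 2164, rank = 2
freq = 2164 / 2
= 1082

1082


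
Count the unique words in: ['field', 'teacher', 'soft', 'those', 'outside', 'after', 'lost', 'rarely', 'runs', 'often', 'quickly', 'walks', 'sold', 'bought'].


Listing all tokens and tracking unique types:
  Token 1: 'field' -> NEW (unique so far: 1)
  Token 2: 'teacher' -> NEW (unique so far: 2)
  Token 3: 'soft' -> NEW (unique so far: 3)
  Token 4: 'those' -> NEW (unique so far: 4)
  Token 5: 'outside' -> NEW (unique so far: 5)
  Token 6: 'after' -> NEW (unique so far: 6)
  Token 7: 'lost' -> NEW (unique so far: 7)
  Token 8: 'rarely' -> NEW (unique so far: 8)
  Token 9: 'runs' -> NEW (unique so far: 9)
  Token 10: 'often' -> NEW (unique so far: 10)
  Token 11: 'quickly' -> NEW (unique so far: 11)
  Token 12: 'walks' -> NEW (unique so far: 12)
  Token 13: 'sold' -> NEW (unique so far: 13)
  Token 14: 'bought' -> NEW (unique so far: 14)
Unique types: ('after', 'bought', 'field', 'lost', 'often', 'outside', 'quickly', 'rarely', 'runs', 'soft', 'sold', 'teacher', 'those', 'walks')
Vocabulary size: 14

14


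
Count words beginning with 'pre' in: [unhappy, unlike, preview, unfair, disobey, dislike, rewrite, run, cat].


Checking each word for prefix 'pre':
  'unhappy' -> no (count: 0)
  'unlike' -> no (count: 0)
  'preview' -> YES, starts with 'pre' (count: 1)
  'unfair' -> no (count: 1)
  'disobey' -> no (count: 1)
  'dislike' -> no (count: 1)
  'rewrite' -> no (count: 1)
  'run' -> no (count: 1)
  'cat' -> no (count: 1)
Total with prefix 'pre': 1

1


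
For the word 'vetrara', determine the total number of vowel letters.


Scanning each character of 'vetrara':
  Position 1: 'v' -> consonant (running count: 0)
  Position 2: 'e' -> vowel (running count: 1)
  Position 3: 't' -> consonant (running count: 1)
  Position 4: 'r' -> consonant (running count: 1)
  Position 5: 'a' -> vowel (running count: 2)
  Position 6: 'r' -> consonant (running count: 2)
  Position 7: 'a' -> vowel (running count: 3)
Total vowels: 3

3


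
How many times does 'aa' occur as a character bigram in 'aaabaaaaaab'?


Scanning 'aaabaaaaaab' for bigram 'aa':
  Position 0: 'aa' -> MATCH
  Position 1: 'aa' -> MATCH
  Position 2: 'ab' -> no
  Position 3: 'ba' -> no
  Position 4: 'aa' -> MATCH
  Position 5: 'aa' -> MATCH
  Position 6: 'aa' -> MATCH
  Position 7: 'aa' -> MATCH
  Position 8: 'aa' -> MATCH
  Position 9: 'ab' -> no
Total matches: 7

7


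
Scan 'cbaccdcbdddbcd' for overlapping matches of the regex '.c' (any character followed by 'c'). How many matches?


Pattern: .c means any character followed by 'c'.
Scanning 'cbaccdcbdddbcd' position-by-position:
  Pos 0: window 'cb' -> no
  Pos 1: window 'ba' -> no
  Pos 2: window 'ac' -> MATCH
  Pos 3: window 'cc' -> MATCH
  Pos 4: window 'cd' -> no
  Pos 5: window 'dc' -> MATCH
  Pos 6: window 'cb' -> no
  Pos 7: window 'bd' -> no
  Pos 8: window 'dd' -> no
  Pos 9: window 'dd' -> no
  Pos 10: window 'db' -> no
  Pos 11: window 'bc' -> MATCH
  Pos 12: window 'cd' -> no
  Pos 13: window 'd' -> no
Total matches: 4

4


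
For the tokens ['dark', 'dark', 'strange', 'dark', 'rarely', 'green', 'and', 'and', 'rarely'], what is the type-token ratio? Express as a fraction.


Tokens: 9
Unique types: ('and', 'dark', 'green', 'rarely', 'strange') = 5
TTR = 5/9
Already in lowest terms.

5/9


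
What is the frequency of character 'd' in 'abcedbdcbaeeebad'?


Scanning 'abcedbdcbaeeebad' for 'd':
  Position 4: 'd' -> MATCH (count: 1)
  Position 6: 'd' -> MATCH (count: 2)
  Position 15: 'd' -> MATCH (count: 3)
Total occurrences of 'd': 3

3


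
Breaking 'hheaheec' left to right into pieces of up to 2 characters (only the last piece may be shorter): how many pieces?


'hheaheec' has 8 characters.
Chunking with max size 2:
  Chunk 1: 'hh' (positions 0-1)
  Chunk 2: 'ea' (positions 2-3)
  Chunk 3: 'he' (positions 4-5)
  Chunk 4: 'ec' (positions 6-7)
Total chunks: ceil(8 / 2) = 4

4


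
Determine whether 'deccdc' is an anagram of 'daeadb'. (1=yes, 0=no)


Sort characters of 'deccdc': 'cccdde'
Sort characters of 'daeadb': 'aabdde'
Sorted forms differ -> they are NOT anagrams
Result: 0

0


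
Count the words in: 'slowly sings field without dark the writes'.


Counting words by splitting on spaces:
  Word 1: 'slowly'
  Word 2: 'sings'
  Word 3: 'field'
  Word 4: 'without'
  Word 5: 'dark'
  Word 6: 'the'
  Word 7: 'writes'
Total words: 7

7


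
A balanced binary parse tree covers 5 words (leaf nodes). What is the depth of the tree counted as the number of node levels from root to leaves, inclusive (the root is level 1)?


In a balanced binary tree with n leaves the deepest leaf is ceil(log2(n)) edges below the root,
so counting node levels inclusive of root and leaves gives ceil(log2(n)) + 1 levels.
log2(5) = 2.3219
ceil(2.3219) = 3
levels = 3 + 1 = 4

4


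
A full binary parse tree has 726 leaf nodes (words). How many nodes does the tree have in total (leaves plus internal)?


Leaf nodes (terminals): 726
Internal nodes = n - 1 = 726 - 1 = 725
Total = leaves + internal = 726 + 725 = 1451

1451


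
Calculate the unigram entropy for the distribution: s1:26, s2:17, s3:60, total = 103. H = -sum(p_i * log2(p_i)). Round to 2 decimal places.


Computing entropy H = -sum(p_i * log2(p_i)):
  s1: p = 26/103 = 0.2524, -p*log2(p) = 0.5013
  s2: p = 17/103 = 0.1650, -p*log2(p) = 0.4290
  s3: p = 60/103 = 0.5825, -p*log2(p) = 0.4541
H = sum of terms = 1.3844
Rounded to 2 decimals: 1.38

1.38


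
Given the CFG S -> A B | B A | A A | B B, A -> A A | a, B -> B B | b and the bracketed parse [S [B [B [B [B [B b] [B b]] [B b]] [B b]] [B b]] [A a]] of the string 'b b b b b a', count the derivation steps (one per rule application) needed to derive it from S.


Every bracketed nonterminal node [X ...] in the tree is produced by exactly one rule application.
Reading the tree off as a leftmost derivation:
  Step 1: S  =>  B A   (applied S -> B A)
  Step 2: B A  =>  B B A   (applied B -> B B)
  Step 3: B B A  =>  B B B A   (applied B -> B B)
  Step 4: B B B A  =>  B B B B A   (applied B -> B B)
  Step 5: B B B B A  =>  B B B B B A   (applied B -> B B)
  Step 6: B B B B B A  =>  b B B B B A   (applied B -> b)
  Step 7: b B B B B A  =>  b b B B B A   (applied B -> b)
  Step 8: b b B B B A  =>  b b b B B A   (applied B -> b)
  Step 9: b b b B B A  =>  b b b b B A   (applied B -> b)
  Step 10: b b b b B A  =>  b b b b b A   (applied B -> b)
  Step 11: b b b b b A  =>  b b b b b a   (applied A -> a)
Final yield: b b b b b a
Total rewrite steps: 11

11


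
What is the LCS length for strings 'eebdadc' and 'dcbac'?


DP table for LCS of 'eebdadc' and 'dcbac':
       d  c  b  a  c
    0  0  0  0  0  0
  e 0  0  0  0  0  0
  e 0  0  0  0  0  0
  b 0  0  0  1  1  1
  d 0  1  1  1  1  1
  a 0  1  1  1  2  2
  d 0  1  1  1  2  2
  c 0  1  2  2  2  3
LCS: 'bac'
LCS length = 3

3


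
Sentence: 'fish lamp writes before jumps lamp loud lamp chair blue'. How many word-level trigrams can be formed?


Word trigrams from [10] words:
  Trigram 1: (fish lamp writes)
  Trigram 2: (lamp writes before)
  Trigram 3: (writes before jumps)
  Trigram 4: (before jumps lamp)
  Trigram 5: (jumps lamp loud)
  Trigram 6: (lamp loud lamp)
  Trigram 7: (loud lamp chair)
  Trigram 8: (lamp chair blue)
Total word trigrams: 10 - 2 = 8

8


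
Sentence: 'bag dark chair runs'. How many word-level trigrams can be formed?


Word trigrams from [4] words:
  Trigram 1: (bag dark chair)
  Trigram 2: (dark chair runs)
Total word trigrams: 4 - 2 = 2

2


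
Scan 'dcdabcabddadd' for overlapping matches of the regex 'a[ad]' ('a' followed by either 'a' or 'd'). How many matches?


Pattern: a[ad] means 'a' followed by either 'a' or 'd'.
Scanning 'dcdabcabddadd' position-by-position:
  Pos 0: window 'dc' -> no
  Pos 1: window 'cd' -> no
  Pos 2: window 'da' -> no
  Pos 3: window 'ab' -> no
  Pos 4: window 'bc' -> no
  Pos 5: window 'ca' -> no
  Pos 6: window 'ab' -> no
  Pos 7: window 'bd' -> no
  Pos 8: window 'dd' -> no
  Pos 9: window 'da' -> no
  Pos 10: window 'ad' -> MATCH
  Pos 11: window 'dd' -> no
  Pos 12: window 'd' -> no
Total matches: 1

1


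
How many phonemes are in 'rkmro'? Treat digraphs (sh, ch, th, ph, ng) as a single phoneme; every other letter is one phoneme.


Parsing 'rkmro' greedily, digraphs first:
  'r' -> consonant phoneme (phonemes so far: 1)
  'k' -> consonant phoneme (phonemes so far: 2)
  'm' -> consonant phoneme (phonemes so far: 3)
  'r' -> consonant phoneme (phonemes so far: 4)
  'o' -> vowel phoneme (phonemes so far: 5)
Total phonemes: 5

5


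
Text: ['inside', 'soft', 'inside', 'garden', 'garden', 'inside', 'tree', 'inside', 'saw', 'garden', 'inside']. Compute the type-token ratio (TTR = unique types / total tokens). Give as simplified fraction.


Tokens: 11
Unique types: ('garden', 'inside', 'saw', 'soft', 'tree') = 5
TTR = 5/11
Already in lowest terms.

5/11


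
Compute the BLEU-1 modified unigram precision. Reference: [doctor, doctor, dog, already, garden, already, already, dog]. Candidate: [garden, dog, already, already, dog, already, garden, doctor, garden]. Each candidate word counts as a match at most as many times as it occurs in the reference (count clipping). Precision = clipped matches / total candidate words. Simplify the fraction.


Reference word counts: {'already': 3, 'doctor': 2, 'dog': 2, 'garden': 1}
Checking each candidate word (with clipping):
  'garden' -> in reference (ref count 1, used 1/1) -> match (matches: 1)
  'dog' -> in reference (ref count 2, used 1/2) -> match (matches: 2)
  'already' -> in reference (ref count 3, used 1/3) -> match (matches: 3)
  'already' -> in reference (ref count 3, used 2/3) -> match (matches: 4)
  'dog' -> in reference (ref count 2, used 2/2) -> match (matches: 5)
  'already' -> in reference (ref count 3, used 3/3) -> match (matches: 6)
  'garden' -> ref count 1 already used up (1/1) -> clipped, no match (matches: 6)
  'doctor' -> in reference (ref count 2, used 1/2) -> match (matches: 7)
  'garden' -> ref count 1 already used up (1/1) -> clipped, no match (matches: 7)
Clipped matches: 7, Candidate length: 9
Precision = 7/9

7/9


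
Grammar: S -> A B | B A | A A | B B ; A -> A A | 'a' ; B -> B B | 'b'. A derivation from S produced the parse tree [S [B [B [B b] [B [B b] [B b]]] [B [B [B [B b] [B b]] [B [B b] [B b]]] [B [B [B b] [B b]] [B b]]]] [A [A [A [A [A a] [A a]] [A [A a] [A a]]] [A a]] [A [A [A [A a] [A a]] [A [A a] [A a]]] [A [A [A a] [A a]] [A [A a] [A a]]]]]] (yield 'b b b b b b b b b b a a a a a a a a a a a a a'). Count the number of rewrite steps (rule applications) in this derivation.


Every bracketed nonterminal node [X ...] in the tree is produced by exactly one rule application.
Reading the tree off as a leftmost derivation:
  Step 1: S  =>  B A   (applied S -> B A)
  Step 2: B A  =>  B B A   (applied B -> B B)
  Step 3: B B A  =>  B B B A   (applied B -> B B)
  Step 4: B B B A  =>  b B B A   (applied B -> b)
  Step 5: b B B A  =>  b B B B A   (applied B -> B B)
  Step 6: b B B B A  =>  b b B B A   (applied B -> b)
  Step 7: b b B B A  =>  b b b B A   (applied B -> b)
  Step 8: b b b B A  =>  b b b B B A   (applied B -> B B)
  Step 9: b b b B B A  =>  b b b B B B A   (applied B -> B B)
  Step 10: b b b B B B A  =>  b b b B B B B A   (applied B -> B B)
  Step 11: b b b B B B B A  =>  b b b b B B B A   (applied B -> b)
  Step 12: b b b b B B B A  =>  b b b b b B B A   (applied B -> b)
  Step 13: b b b b b B B A  =>  b b b b b B B B A   (applied B -> B B)
  Step 14: b b b b b B B B A  =>  b b b b b b B B A   (applied B -> b)
  Step 15: b b b b b b B B A  =>  b b b b b b b B A   (applied B -> b)
  Step 16: b b b b b b b B A  =>  b b b b b b b B B A   (applied B -> B B)
  Step 17: b b b b b b b B B A  =>  b b b b b b b B B B A   (applied B -> B B)
  Step 18: b b b b b b b B B B A  =>  b b b b b b b b B B A   (applied B -> b)
  Step 19: b b b b b b b b B B A  =>  b b b b b b b b b B A   (applied B -> b)
  Step 20: b b b b b b b b b B A  =>  b b b b b b b b b b A   (applied B -> b)
  Step 21: b b b b b b b b b b A  =>  b b b b b b b b b b A A   (applied A -> A A)
  Step 22: b b b b b b b b b b A A  =>  b b b b b b b b b b A A A   (applied A -> A A)
  Step 23: b b b b b b b b b b A A A  =>  b b b b b b b b b b A A A A   (applied A -> A A)
  Step 24: b b b b b b b b b b A A A A  =>  b b b b b b b b b b A A A A A   (applied A -> A A)
  Step 25: b b b b b b b b b b A A A A A  =>  b b b b b b b b b b a A A A A   (applied A -> a)
  Step 26: b b b b b b b b b b a A A A A  =>  b b b b b b b b b b a a A A A   (applied A -> a)
  Step 27: b b b b b b b b b b a a A A A  =>  b b b b b b b b b b a a A A A A   (applied A -> A A)
  Step 28: b b b b b b b b b b a a A A A A  =>  b b b b b b b b b b a a a A A A   (applied A -> a)
  Step 29: b b b b b b b b b b a a a A A A  =>  b b b b b b b b b b a a a a A A   (applied A -> a)
  Step 30: b b b b b b b b b b a a a a A A  =>  b b b b b b b b b b a a a a a A   (applied A -> a)
  Step 31: b b b b b b b b b b a a a a a A  =>  b b b b b b b b b b a a a a a A A   (applied A -> A A)
  Step 32: b b b b b b b b b b a a a a a A A  =>  b b b b b b b b b b a a a a a A A A   (applied A -> A A)
  Step 33: b b b b b b b b b b a a a a a A A A  =>  b b b b b b b b b b a a a a a A A A A   (applied A -> A A)
  Step 34: b b b b b b b b b b a a a a a A A A A  =>  b b b b b b b b b b a a a a a a A A A   (applied A -> a)
  Step 35: b b b b b b b b b b a a a a a a A A A  =>  b b b b b b b b b b a a a a a a a A A   (applied A -> a)
  Step 36: b b b b b b b b b b a a a a a a a A A  =>  b b b b b b b b b b a a a a a a a A A A   (applied A -> A A)
  Step 37: b b b b b b b b b b a a a a a a a A A A  =>  b b b b b b b b b b a a a a a a a a A A   (applied A -> a)
  Step 38: b b b b b b b b b b a a a a a a a a A A  =>  b b b b b b b b b b a a a a a a a a a A   (applied A -> a)
  Step 39: b b b b b b b b b b a a a a a a a a a A  =>  b b b b b b b b b b a a a a a a a a a A A   (applied A -> A A)
  Step 40: b b b b b b b b b b a a a a a a a a a A A  =>  b b b b b b b b b b a a a a a a a a a A A A   (applied A -> A A)
  Step 41: b b b b b b b b b b a a a a a a a a a A A A  =>  b b b b b b b b b b a a a a a a a a a a A A   (applied A -> a)
  Step 42: b b b b b b b b b b a a a a a a a a a a A A  =>  b b b b b b b b b b a a a a a a a a a a a A   (applied A -> a)
  Step 43: b b b b b b b b b b a a a a a a a a a a a A  =>  b b b b b b b b b b a a a a a a a a a a a A A   (applied A -> A A)
  Step 44: b b b b b b b b b b a a a a a a a a a a a A A  =>  b b b b b b b b b b a a a a a a a a a a a a A   (applied A -> a)
  Step 45: b b b b b b b b b b a a a a a a a a a a a a A  =>  b b b b b b b b b b a a a a a a a a a a a a a   (applied A -> a)
Final yield: b b b b b b b b b b a a a a a a a a a a a a a
Total rewrite steps: 45

45


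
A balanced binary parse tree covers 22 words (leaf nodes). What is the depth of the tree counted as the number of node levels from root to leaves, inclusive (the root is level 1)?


In a balanced binary tree with n leaves the deepest leaf is ceil(log2(n)) edges below the root,
so counting node levels inclusive of root and leaves gives ceil(log2(n)) + 1 levels.
log2(22) = 4.4594
ceil(4.4594) = 5
levels = 5 + 1 = 6

6


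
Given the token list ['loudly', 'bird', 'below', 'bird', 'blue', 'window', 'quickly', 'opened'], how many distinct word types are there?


Listing all tokens and tracking unique types:
  Token 1: 'loudly' -> NEW (unique so far: 1)
  Token 2: 'bird' -> NEW (unique so far: 2)
  Token 3: 'below' -> NEW (unique so far: 3)
  Token 4: 'bird' -> duplicate (unique so far: 3)
  Token 5: 'blue' -> NEW (unique so far: 4)
  Token 6: 'window' -> NEW (unique so far: 5)
  Token 7: 'quickly' -> NEW (unique so far: 6)
  Token 8: 'opened' -> NEW (unique so far: 7)
Unique types: ('below', 'bird', 'blue', 'loudly', 'opened', 'quickly', 'window')
Vocabulary size: 7

7


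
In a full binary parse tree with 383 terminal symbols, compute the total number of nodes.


Leaf nodes (terminals): 383
Internal nodes = n - 1 = 383 - 1 = 382
Total = leaves + internal = 383 + 382 = 765

765


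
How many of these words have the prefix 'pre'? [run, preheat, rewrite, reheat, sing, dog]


Checking each word for prefix 'pre':
  'run' -> no (count: 0)
  'preheat' -> YES, starts with 'pre' (count: 1)
  'rewrite' -> no (count: 1)
  'reheat' -> no (count: 1)
  'sing' -> no (count: 1)
  'dog' -> no (count: 1)
Total with prefix 'pre': 1

1


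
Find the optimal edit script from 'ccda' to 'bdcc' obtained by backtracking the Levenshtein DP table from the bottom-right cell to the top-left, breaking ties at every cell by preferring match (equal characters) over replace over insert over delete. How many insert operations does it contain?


Edit distance = 4. Backtracking from cell (4, 4) with preference match > replace > insert > delete,
then listing the resulting alignment 'ccda' -> 'bdcc' left to right:
  Step 1: replace c->b
  Step 2: replace c->d
  Step 3: replace d->c
  Step 4: replace a->c
Total insertions: 0

0


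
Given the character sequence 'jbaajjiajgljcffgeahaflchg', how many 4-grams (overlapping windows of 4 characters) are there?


String 'jbaajjiajgljcffgeahaflchg' has length L = 25.
Number of overlapping n-grams = L - n + 1
Substituting: 25 - 4 + 1 = 22

22


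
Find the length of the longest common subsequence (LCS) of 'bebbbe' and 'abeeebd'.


DP table for LCS of 'bebbbe' and 'abeeebd':
       a  b  e  e  e  b  d
    0  0  0  0  0  0  0  0
  b 0  0  1  1  1  1  1  1
  e 0  0  1  2  2  2  2  2
  b 0  0  1  2  2  2  3  3
  b 0  0  1  2  2  2  3  3
  b 0  0  1  2  2  2  3  3
  e 0  0  1  2  3  3  3  3
LCS: 'beb'
LCS length = 3

3


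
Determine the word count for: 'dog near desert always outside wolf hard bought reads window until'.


Counting words by splitting on spaces:
  Word 1: 'dog'
  Word 2: 'near'
  Word 3: 'desert'
  Word 4: 'always'
  Word 5: 'outside'
  Word 6: 'wolf'
  Word 7: 'hard'
  Word 8: 'bought'
  Word 9: 'reads'
  Word 10: 'window'
  Word 11: 'until'
Total words: 11

11


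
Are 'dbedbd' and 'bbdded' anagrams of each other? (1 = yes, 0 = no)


Sort characters of 'dbedbd': 'bbddde'
Sort characters of 'bbdded': 'bbddde'
Sorted forms match -> they ARE anagrams
Result: 1

1


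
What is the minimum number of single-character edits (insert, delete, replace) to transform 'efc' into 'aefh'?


Building DP table for s1='efc' (len 3) and s2='aefh' (len 4):
       a  e  f  h
    0  1  2  3  4
  e 1  1  1  2  3
  f 2  2  2  1  2
  c 3  3  3  2  2
Edit distance = dp[3][4] = 2

2


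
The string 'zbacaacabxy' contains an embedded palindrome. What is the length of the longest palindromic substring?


Scanning 'zbacaacabxy' for palindromic substrings.
Substring at positions 1-8: 'bacaacab'.
Check: reverse('bacaacab') = 'bacaacab' -> palindrome confirmed.
Neighbouring characters ('z' / 'x') break symmetry, so it cannot extend further.
No longer palindromic substring exists; longest length = 8

8


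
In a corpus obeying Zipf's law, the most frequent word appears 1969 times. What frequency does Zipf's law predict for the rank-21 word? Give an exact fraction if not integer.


Zipf's law: freq(rank) = f1 / rank
f1 = 1969, rank = 21
freq = 1969 / 21
GCD(1969, 21) = 1
Simplified: 1969/21

1969/21


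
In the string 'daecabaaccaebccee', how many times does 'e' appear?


Scanning 'daecabaaccaebccee' for 'e':
  Position 2: 'e' -> MATCH (count: 1)
  Position 11: 'e' -> MATCH (count: 2)
  Position 15: 'e' -> MATCH (count: 3)
  Position 16: 'e' -> MATCH (count: 4)
Total occurrences of 'e': 4

4


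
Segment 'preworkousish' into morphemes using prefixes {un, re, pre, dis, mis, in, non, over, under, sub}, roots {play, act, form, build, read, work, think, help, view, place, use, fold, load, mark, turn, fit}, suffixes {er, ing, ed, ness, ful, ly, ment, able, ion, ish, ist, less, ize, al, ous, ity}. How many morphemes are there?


Segmenting 'preworkousish' against the inventory:
  'pre' -> prefix (morpheme 1)
  'work' -> root (morpheme 2)
  'ous' -> suffix (morpheme 3)
  'ish' -> suffix (morpheme 4)
Total morphemes: 4

4


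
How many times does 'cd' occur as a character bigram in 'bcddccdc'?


Scanning 'bcddccdc' for bigram 'cd':
  Position 0: 'bc' -> no
  Position 1: 'cd' -> MATCH
  Position 2: 'dd' -> no
  Position 3: 'dc' -> no
  Position 4: 'cc' -> no
  Position 5: 'cd' -> MATCH
  Position 6: 'dc' -> no
Total matches: 2

2


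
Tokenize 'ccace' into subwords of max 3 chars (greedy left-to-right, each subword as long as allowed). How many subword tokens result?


'ccace' has 5 characters.
Chunking with max size 3:
  Chunk 1: 'cca' (positions 0-2)
  Chunk 2: 'ce' (positions 3-4)
Total chunks: ceil(5 / 3) = 2

2


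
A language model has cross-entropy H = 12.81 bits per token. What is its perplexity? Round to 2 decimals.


Perplexity formula: PP = 2^H
H = 12.81
PP = 2^12.81
Decompose: 2^12.81 = 2^12 * 2^0.81
2^12 = 4096, 2^0.81 ~ 1.7532114
PP ~ 4096 * 1.7532114 = 7181.1538944
Rounded to 2 decimals: 7181.15

7181.15


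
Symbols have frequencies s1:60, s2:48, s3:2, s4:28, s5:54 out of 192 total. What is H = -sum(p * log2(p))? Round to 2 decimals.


Computing entropy H = -sum(p_i * log2(p_i)):
  s1: p = 60/192 = 0.3125, -p*log2(p) = 0.5244
  s2: p = 48/192 = 0.2500, -p*log2(p) = 0.5000
  s3: p = 2/192 = 0.0104, -p*log2(p) = 0.0686
  s4: p = 28/192 = 0.1458, -p*log2(p) = 0.4051
  s5: p = 54/192 = 0.2812, -p*log2(p) = 0.5147
H = sum of terms = 2.0128
Rounded to 2 decimals: 2.01

2.01


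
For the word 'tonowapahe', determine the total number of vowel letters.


Scanning each character of 'tonowapahe':
  Position 1: 't' -> consonant (running count: 0)
  Position 2: 'o' -> vowel (running count: 1)
  Position 3: 'n' -> consonant (running count: 1)
  Position 4: 'o' -> vowel (running count: 2)
  Position 5: 'w' -> consonant (running count: 2)
  Position 6: 'a' -> vowel (running count: 3)
  Position 7: 'p' -> consonant (running count: 3)
  Position 8: 'a' -> vowel (running count: 4)
  Position 9: 'h' -> consonant (running count: 4)
  Position 10: 'e' -> vowel (running count: 5)
Total vowels: 5

5


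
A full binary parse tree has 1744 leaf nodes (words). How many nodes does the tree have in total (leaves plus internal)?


Leaf nodes (terminals): 1744
Internal nodes = n - 1 = 1744 - 1 = 1743
Total = leaves + internal = 1744 + 1743 = 3487

3487


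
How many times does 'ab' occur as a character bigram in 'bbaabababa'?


Scanning 'bbaabababa' for bigram 'ab':
  Position 0: 'bb' -> no
  Position 1: 'ba' -> no
  Position 2: 'aa' -> no
  Position 3: 'ab' -> MATCH
  Position 4: 'ba' -> no
  Position 5: 'ab' -> MATCH
  Position 6: 'ba' -> no
  Position 7: 'ab' -> MATCH
  Position 8: 'ba' -> no
Total matches: 3

3


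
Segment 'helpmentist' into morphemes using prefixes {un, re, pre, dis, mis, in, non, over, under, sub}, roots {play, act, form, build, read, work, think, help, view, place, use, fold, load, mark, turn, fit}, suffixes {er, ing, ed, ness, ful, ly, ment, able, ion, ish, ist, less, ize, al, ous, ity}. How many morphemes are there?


Segmenting 'helpmentist' against the inventory:
  'help' -> root (morpheme 1)
  'ment' -> suffix (morpheme 2)
  'ist' -> suffix (morpheme 3)
Total morphemes: 3

3


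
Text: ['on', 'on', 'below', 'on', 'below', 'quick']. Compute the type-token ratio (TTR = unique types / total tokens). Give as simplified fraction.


Tokens: 6
Unique types: ('below', 'on', 'quick') = 3
TTR = 3/6
Simplify: divide both by 3 -> 1/2
TTR = 1/2

1/2


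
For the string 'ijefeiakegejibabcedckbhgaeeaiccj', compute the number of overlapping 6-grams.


String 'ijefeiakegejibabcedckbhgaeeaiccj' has length L = 32.
Number of overlapping n-grams = L - n + 1
Substituting: 32 - 6 + 1 = 27

27


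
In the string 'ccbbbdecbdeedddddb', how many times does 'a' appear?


Scanning 'ccbbbdecbdeedddddb' for 'a':
  No matches found.
Total occurrences of 'a': 0

0


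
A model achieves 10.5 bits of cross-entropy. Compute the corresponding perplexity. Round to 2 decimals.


Perplexity formula: PP = 2^H
H = 10.5
PP = 2^10.5
Decompose: 2^10.5 = 2^10 * 2^0.5 = 2^10 * sqrt(2)
2^10 = 1024, sqrt(2) ~ 1.4142136
PP ~ 1024 * 1.4142136 = 1448.1547264
Rounded to 2 decimals: 1448.15

1448.15


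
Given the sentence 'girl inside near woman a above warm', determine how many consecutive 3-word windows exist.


Word trigrams from [7] words:
  Trigram 1: (girl inside near)
  Trigram 2: (inside near woman)
  Trigram 3: (near woman a)
  Trigram 4: (woman a above)
  Trigram 5: (a above warm)
Total word trigrams: 7 - 2 = 5

5


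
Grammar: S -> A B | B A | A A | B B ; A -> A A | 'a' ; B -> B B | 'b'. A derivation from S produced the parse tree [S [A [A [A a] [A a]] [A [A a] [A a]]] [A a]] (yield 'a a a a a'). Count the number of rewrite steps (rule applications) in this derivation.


Every bracketed nonterminal node [X ...] in the tree is produced by exactly one rule application.
Reading the tree off as a leftmost derivation:
  Step 1: S  =>  A A   (applied S -> A A)
  Step 2: A A  =>  A A A   (applied A -> A A)
  Step 3: A A A  =>  A A A A   (applied A -> A A)
  Step 4: A A A A  =>  a A A A   (applied A -> a)
  Step 5: a A A A  =>  a a A A   (applied A -> a)
  Step 6: a a A A  =>  a a A A A   (applied A -> A A)
  Step 7: a a A A A  =>  a a a A A   (applied A -> a)
  Step 8: a a a A A  =>  a a a a A   (applied A -> a)
  Step 9: a a a a A  =>  a a a a a   (applied A -> a)
Final yield: a a a a a
Total rewrite steps: 9

9


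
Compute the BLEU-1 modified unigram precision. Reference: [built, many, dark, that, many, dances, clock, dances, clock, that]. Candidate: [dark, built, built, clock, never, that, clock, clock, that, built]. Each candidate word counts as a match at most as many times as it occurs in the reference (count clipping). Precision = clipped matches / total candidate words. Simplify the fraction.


Reference word counts: {'built': 1, 'clock': 2, 'dances': 2, 'dark': 1, 'many': 2, 'that': 2}
Checking each candidate word (with clipping):
  'dark' -> in reference (ref count 1, used 1/1) -> match (matches: 1)
  'built' -> in reference (ref count 1, used 1/1) -> match (matches: 2)
  'built' -> ref count 1 already used up (1/1) -> clipped, no match (matches: 2)
  'clock' -> in reference (ref count 2, used 1/2) -> match (matches: 3)
  'never' -> not in reference -> no match (matches: 3)
  'that' -> in reference (ref count 2, used 1/2) -> match (matches: 4)
  'clock' -> in reference (ref count 2, used 2/2) -> match (matches: 5)
  'clock' -> ref count 2 already used up (2/2) -> clipped, no match (matches: 5)
  'that' -> in reference (ref count 2, used 2/2) -> match (matches: 6)
  'built' -> ref count 1 already used up (1/1) -> clipped, no match (matches: 6)
Clipped matches: 6, Candidate length: 10
Precision = 6/10 = 3/5

3/5
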